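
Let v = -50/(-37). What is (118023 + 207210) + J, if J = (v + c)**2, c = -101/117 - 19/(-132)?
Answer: 11799827628543529/36281106576 ≈ 3.2523e+5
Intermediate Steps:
c = -3703/5148 (c = -101*1/117 - 19*(-1/132) = -101/117 + 19/132 = -3703/5148 ≈ -0.71931)
v = 50/37 (v = -50*(-1/37) = 50/37 ≈ 1.3514)
J = 14493511321/36281106576 (J = (50/37 - 3703/5148)**2 = (120389/190476)**2 = 14493511321/36281106576 ≈ 0.39948)
(118023 + 207210) + J = (118023 + 207210) + 14493511321/36281106576 = 325233 + 14493511321/36281106576 = 11799827628543529/36281106576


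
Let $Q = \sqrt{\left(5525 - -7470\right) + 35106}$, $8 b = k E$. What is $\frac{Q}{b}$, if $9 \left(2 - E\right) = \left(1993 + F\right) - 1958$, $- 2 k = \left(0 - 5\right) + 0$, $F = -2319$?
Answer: $\frac{72 \sqrt{48101}}{5755} \approx 2.7439$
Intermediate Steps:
$k = \frac{5}{2}$ ($k = - \frac{\left(0 - 5\right) + 0}{2} = - \frac{-5 + 0}{2} = \left(- \frac{1}{2}\right) \left(-5\right) = \frac{5}{2} \approx 2.5$)
$E = \frac{2302}{9}$ ($E = 2 - \frac{\left(1993 - 2319\right) - 1958}{9} = 2 - \frac{-326 - 1958}{9} = 2 - - \frac{2284}{9} = 2 + \frac{2284}{9} = \frac{2302}{9} \approx 255.78$)
$b = \frac{5755}{72}$ ($b = \frac{\frac{5}{2} \cdot \frac{2302}{9}}{8} = \frac{1}{8} \cdot \frac{5755}{9} = \frac{5755}{72} \approx 79.931$)
$Q = \sqrt{48101}$ ($Q = \sqrt{\left(5525 + 7470\right) + 35106} = \sqrt{12995 + 35106} = \sqrt{48101} \approx 219.32$)
$\frac{Q}{b} = \frac{\sqrt{48101}}{\frac{5755}{72}} = \sqrt{48101} \cdot \frac{72}{5755} = \frac{72 \sqrt{48101}}{5755}$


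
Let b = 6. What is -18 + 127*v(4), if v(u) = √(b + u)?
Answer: -18 + 127*√10 ≈ 383.61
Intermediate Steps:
v(u) = √(6 + u)
-18 + 127*v(4) = -18 + 127*√(6 + 4) = -18 + 127*√10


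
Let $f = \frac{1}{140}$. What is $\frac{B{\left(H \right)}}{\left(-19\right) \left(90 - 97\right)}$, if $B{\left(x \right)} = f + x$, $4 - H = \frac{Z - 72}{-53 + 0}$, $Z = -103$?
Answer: $\frac{5233}{986860} \approx 0.0053027$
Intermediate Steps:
$f = \frac{1}{140} \approx 0.0071429$
$H = \frac{37}{53}$ ($H = 4 - \frac{-103 - 72}{-53 + 0} = 4 - - \frac{175}{-53} = 4 - \left(-175\right) \left(- \frac{1}{53}\right) = 4 - \frac{175}{53} = \frac{37}{53} \approx 0.69811$)
$B{\left(x \right)} = \frac{1}{140} + x$
$\frac{B{\left(H \right)}}{\left(-19\right) \left(90 - 97\right)} = \frac{\frac{1}{140} + \frac{37}{53}}{\left(-19\right) \left(90 - 97\right)} = \frac{5233}{7420 \left(\left(-19\right) \left(-7\right)\right)} = \frac{5233}{7420 \cdot 133} = \frac{5233}{7420} \cdot \frac{1}{133} = \frac{5233}{986860}$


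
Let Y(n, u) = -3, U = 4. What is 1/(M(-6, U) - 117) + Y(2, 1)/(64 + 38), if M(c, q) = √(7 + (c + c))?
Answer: -4418/116399 - I*√5/13694 ≈ -0.037956 - 0.00016329*I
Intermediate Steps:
M(c, q) = √(7 + 2*c)
1/(M(-6, U) - 117) + Y(2, 1)/(64 + 38) = 1/(√(7 + 2*(-6)) - 117) - 3/(64 + 38) = 1/(√(7 - 12) - 117) - 3/102 = 1/(√(-5) - 117) + (1/102)*(-3) = 1/(I*√5 - 117) - 1/34 = 1/(-117 + I*√5) - 1/34 = -1/34 + 1/(-117 + I*√5)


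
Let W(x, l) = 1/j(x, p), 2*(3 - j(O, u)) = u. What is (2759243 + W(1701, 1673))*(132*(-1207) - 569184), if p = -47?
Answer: -106536923227548/53 ≈ -2.0101e+12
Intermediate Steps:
j(O, u) = 3 - u/2
W(x, l) = 2/53 (W(x, l) = 1/(3 - 1/2*(-47)) = 1/(3 + 47/2) = 1/(53/2) = 2/53)
(2759243 + W(1701, 1673))*(132*(-1207) - 569184) = (2759243 + 2/53)*(132*(-1207) - 569184) = 146239881*(-159324 - 569184)/53 = (146239881/53)*(-728508) = -106536923227548/53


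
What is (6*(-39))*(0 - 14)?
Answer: 3276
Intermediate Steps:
(6*(-39))*(0 - 14) = -234*(-14) = 3276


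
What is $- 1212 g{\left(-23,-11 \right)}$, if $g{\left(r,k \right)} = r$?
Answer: $27876$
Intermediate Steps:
$- 1212 g{\left(-23,-11 \right)} = \left(-1212\right) \left(-23\right) = 27876$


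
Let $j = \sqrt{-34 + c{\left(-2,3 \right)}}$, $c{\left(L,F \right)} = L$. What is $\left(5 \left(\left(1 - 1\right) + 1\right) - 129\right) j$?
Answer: $- 744 i \approx - 744.0 i$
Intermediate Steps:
$j = 6 i$ ($j = \sqrt{-34 - 2} = \sqrt{-36} = 6 i \approx 6.0 i$)
$\left(5 \left(\left(1 - 1\right) + 1\right) - 129\right) j = \left(5 \left(\left(1 - 1\right) + 1\right) - 129\right) 6 i = \left(5 \left(0 + 1\right) - 129\right) 6 i = \left(5 \cdot 1 - 129\right) 6 i = \left(5 - 129\right) 6 i = - 124 \cdot 6 i = - 744 i$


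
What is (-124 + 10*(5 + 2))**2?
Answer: 2916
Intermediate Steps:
(-124 + 10*(5 + 2))**2 = (-124 + 10*7)**2 = (-124 + 70)**2 = (-54)**2 = 2916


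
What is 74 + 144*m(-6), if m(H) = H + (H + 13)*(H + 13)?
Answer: 6266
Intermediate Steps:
m(H) = H + (13 + H)**2 (m(H) = H + (13 + H)*(13 + H) = H + (13 + H)**2)
74 + 144*m(-6) = 74 + 144*(-6 + (13 - 6)**2) = 74 + 144*(-6 + 7**2) = 74 + 144*(-6 + 49) = 74 + 144*43 = 74 + 6192 = 6266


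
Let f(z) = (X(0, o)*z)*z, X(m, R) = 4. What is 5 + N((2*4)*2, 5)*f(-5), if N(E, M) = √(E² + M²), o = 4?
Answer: 5 + 100*√281 ≈ 1681.3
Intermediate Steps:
f(z) = 4*z² (f(z) = (4*z)*z = 4*z²)
5 + N((2*4)*2, 5)*f(-5) = 5 + √(((2*4)*2)² + 5²)*(4*(-5)²) = 5 + √((8*2)² + 25)*(4*25) = 5 + √(16² + 25)*100 = 5 + √(256 + 25)*100 = 5 + √281*100 = 5 + 100*√281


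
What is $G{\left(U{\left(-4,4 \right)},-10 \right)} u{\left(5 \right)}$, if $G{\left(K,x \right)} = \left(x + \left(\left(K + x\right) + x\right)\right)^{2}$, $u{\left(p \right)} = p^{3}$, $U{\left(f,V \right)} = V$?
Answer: $84500$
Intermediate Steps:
$G{\left(K,x \right)} = \left(K + 3 x\right)^{2}$ ($G{\left(K,x \right)} = \left(x + \left(K + 2 x\right)\right)^{2} = \left(K + 3 x\right)^{2}$)
$G{\left(U{\left(-4,4 \right)},-10 \right)} u{\left(5 \right)} = \left(4 + 3 \left(-10\right)\right)^{2} \cdot 5^{3} = \left(4 - 30\right)^{2} \cdot 125 = \left(-26\right)^{2} \cdot 125 = 676 \cdot 125 = 84500$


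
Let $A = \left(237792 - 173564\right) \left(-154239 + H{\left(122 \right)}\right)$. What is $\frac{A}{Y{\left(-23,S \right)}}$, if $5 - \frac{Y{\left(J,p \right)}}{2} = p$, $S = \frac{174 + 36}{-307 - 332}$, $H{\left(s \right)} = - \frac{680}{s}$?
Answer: $- \frac{64359659275158}{69235} \approx -9.2958 \cdot 10^{8}$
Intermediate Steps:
$S = - \frac{70}{213}$ ($S = \frac{210}{-639} = 210 \left(- \frac{1}{639}\right) = - \frac{70}{213} \approx -0.32864$)
$Y{\left(J,p \right)} = 10 - 2 p$
$A = - \frac{604316049532}{61}$ ($A = \left(237792 - 173564\right) \left(-154239 - \frac{680}{122}\right) = 64228 \left(-154239 - \frac{340}{61}\right) = 64228 \left(- \frac{9408919}{61}\right) = - \frac{604316049532}{61} \approx -9.9068 \cdot 10^{9}$)
$\frac{A}{Y{\left(-23,S \right)}} = - \frac{604316049532}{61 \left(10 - - \frac{140}{213}\right)} = - \frac{604316049532}{61 \left(10 + \frac{140}{213}\right)} = - \frac{604316049532}{61 \cdot \frac{2270}{213}} = \left(- \frac{604316049532}{61}\right) \frac{213}{2270} = - \frac{64359659275158}{69235}$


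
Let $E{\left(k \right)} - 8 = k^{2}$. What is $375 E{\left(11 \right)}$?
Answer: $48375$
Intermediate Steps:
$E{\left(k \right)} = 8 + k^{2}$
$375 E{\left(11 \right)} = 375 \left(8 + 11^{2}\right) = 375 \left(8 + 121\right) = 375 \cdot 129 = 48375$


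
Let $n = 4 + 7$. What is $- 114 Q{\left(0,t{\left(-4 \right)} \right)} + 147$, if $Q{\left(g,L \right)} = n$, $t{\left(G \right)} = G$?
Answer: $-1107$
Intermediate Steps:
$n = 11$
$Q{\left(g,L \right)} = 11$
$- 114 Q{\left(0,t{\left(-4 \right)} \right)} + 147 = \left(-114\right) 11 + 147 = -1254 + 147 = -1107$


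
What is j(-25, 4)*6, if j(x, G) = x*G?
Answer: -600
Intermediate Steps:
j(x, G) = G*x
j(-25, 4)*6 = (4*(-25))*6 = -100*6 = -600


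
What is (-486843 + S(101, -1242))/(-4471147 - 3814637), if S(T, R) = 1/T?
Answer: 24585571/418432092 ≈ 0.058756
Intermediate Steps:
(-486843 + S(101, -1242))/(-4471147 - 3814637) = (-486843 + 1/101)/(-4471147 - 3814637) = (-486843 + 1/101)/(-8285784) = -49171142/101*(-1/8285784) = 24585571/418432092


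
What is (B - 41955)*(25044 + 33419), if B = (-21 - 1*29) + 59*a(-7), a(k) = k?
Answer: -2479883534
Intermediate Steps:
B = -463 (B = (-21 - 1*29) + 59*(-7) = (-21 - 29) - 413 = -50 - 413 = -463)
(B - 41955)*(25044 + 33419) = (-463 - 41955)*(25044 + 33419) = -42418*58463 = -2479883534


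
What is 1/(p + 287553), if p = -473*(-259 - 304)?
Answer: 1/553852 ≈ 1.8055e-6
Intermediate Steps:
p = 266299 (p = -473*(-563) = 266299)
1/(p + 287553) = 1/(266299 + 287553) = 1/553852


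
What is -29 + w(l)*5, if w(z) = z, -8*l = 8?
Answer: -34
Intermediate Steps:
l = -1 (l = -⅛*8 = -1)
-29 + w(l)*5 = -29 - 1*5 = -29 - 5 = -34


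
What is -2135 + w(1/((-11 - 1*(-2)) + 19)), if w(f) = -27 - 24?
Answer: -2186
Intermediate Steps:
w(f) = -51
-2135 + w(1/((-11 - 1*(-2)) + 19)) = -2135 - 51 = -2186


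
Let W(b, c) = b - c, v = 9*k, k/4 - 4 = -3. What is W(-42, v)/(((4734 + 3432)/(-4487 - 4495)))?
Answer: 116766/1361 ≈ 85.794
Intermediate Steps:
k = 4 (k = 16 + 4*(-3) = 16 - 12 = 4)
v = 36 (v = 9*4 = 36)
W(-42, v)/(((4734 + 3432)/(-4487 - 4495))) = (-42 - 1*36)/(((4734 + 3432)/(-4487 - 4495))) = (-42 - 36)/((8166/(-8982))) = -78/(8166*(-1/8982)) = -78/(-1361/1497) = -78*(-1497/1361) = 116766/1361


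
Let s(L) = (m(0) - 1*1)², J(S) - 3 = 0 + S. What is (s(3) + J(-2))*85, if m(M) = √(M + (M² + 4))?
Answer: 170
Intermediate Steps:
m(M) = √(4 + M + M²) (m(M) = √(M + (4 + M²)) = √(4 + M + M²))
J(S) = 3 + S (J(S) = 3 + (0 + S) = 3 + S)
s(L) = 1 (s(L) = (√(4 + 0 + 0²) - 1*1)² = (√(4 + 0 + 0) - 1)² = (√4 - 1)² = (2 - 1)² = 1² = 1)
(s(3) + J(-2))*85 = (1 + (3 - 2))*85 = (1 + 1)*85 = 2*85 = 170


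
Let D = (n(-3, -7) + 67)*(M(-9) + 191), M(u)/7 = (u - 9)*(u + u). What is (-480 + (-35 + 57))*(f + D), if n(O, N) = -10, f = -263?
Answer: -64074200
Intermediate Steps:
M(u) = 14*u*(-9 + u) (M(u) = 7*((u - 9)*(u + u)) = 7*((-9 + u)*(2*u)) = 7*(2*u*(-9 + u)) = 14*u*(-9 + u))
D = 140163 (D = (-10 + 67)*(14*(-9)*(-9 - 9) + 191) = 57*(14*(-9)*(-18) + 191) = 57*(2268 + 191) = 57*2459 = 140163)
(-480 + (-35 + 57))*(f + D) = (-480 + (-35 + 57))*(-263 + 140163) = (-480 + 22)*139900 = -458*139900 = -64074200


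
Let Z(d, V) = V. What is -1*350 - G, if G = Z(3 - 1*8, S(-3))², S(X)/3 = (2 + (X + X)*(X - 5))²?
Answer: -56250350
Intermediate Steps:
S(X) = 3*(2 + 2*X*(-5 + X))² (S(X) = 3*(2 + (X + X)*(X - 5))² = 3*(2 + (2*X)*(-5 + X))² = 3*(2 + 2*X*(-5 + X))²)
G = 56250000 (G = (12*(1 + (-3)² - 5*(-3))²)² = (12*(1 + 9 + 15)²)² = (12*25²)² = (12*625)² = 7500² = 56250000)
-1*350 - G = -1*350 - 1*56250000 = -350 - 56250000 = -56250350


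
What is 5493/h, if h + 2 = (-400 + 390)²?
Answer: 5493/98 ≈ 56.051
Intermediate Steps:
h = 98 (h = -2 + (-400 + 390)² = -2 + (-10)² = -2 + 100 = 98)
5493/h = 5493/98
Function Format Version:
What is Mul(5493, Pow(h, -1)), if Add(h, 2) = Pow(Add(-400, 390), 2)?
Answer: Rational(5493, 98) ≈ 56.051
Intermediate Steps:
h = 98 (h = Add(-2, Pow(Add(-400, 390), 2)) = Add(-2, Pow(-10, 2)) = Add(-2, 100) = 98)
Mul(5493, Pow(h, -1)) = Mul(5493, Pow(98, -1)) = Mul(5493, Rational(1, 98)) = Rational(5493, 98)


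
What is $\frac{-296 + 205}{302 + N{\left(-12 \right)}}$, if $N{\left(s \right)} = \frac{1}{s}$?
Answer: $- \frac{1092}{3623} \approx -0.30141$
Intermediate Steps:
$\frac{-296 + 205}{302 + N{\left(-12 \right)}} = \frac{-296 + 205}{302 + \frac{1}{-12}} = - \frac{91}{302 - \frac{1}{12}} = - \frac{91}{\frac{3623}{12}} = \left(-91\right) \frac{12}{3623} = - \frac{1092}{3623}$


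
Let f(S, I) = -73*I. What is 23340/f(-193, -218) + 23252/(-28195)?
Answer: 144019486/224347615 ≈ 0.64195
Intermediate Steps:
23340/f(-193, -218) + 23252/(-28195) = 23340/((-73*(-218))) + 23252/(-28195) = 23340/15914 + 23252*(-1/28195) = 23340*(1/15914) - 23252/28195 = 11670/7957 - 23252/28195 = 144019486/224347615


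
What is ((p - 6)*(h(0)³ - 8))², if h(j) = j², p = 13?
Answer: 3136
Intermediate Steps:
((p - 6)*(h(0)³ - 8))² = ((13 - 6)*((0²)³ - 8))² = (7*(0³ - 8))² = (7*(0 - 8))² = (7*(-8))² = (-56)² = 3136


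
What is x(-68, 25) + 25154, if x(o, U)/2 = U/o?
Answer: 855211/34 ≈ 25153.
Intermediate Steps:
x(o, U) = 2*U/o (x(o, U) = 2*(U/o) = 2*U/o)
x(-68, 25) + 25154 = 2*25/(-68) + 25154 = 2*25*(-1/68) + 25154 = -25/34 + 25154 = 855211/34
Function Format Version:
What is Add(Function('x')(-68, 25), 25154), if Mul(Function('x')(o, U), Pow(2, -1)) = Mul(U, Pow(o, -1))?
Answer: Rational(855211, 34) ≈ 25153.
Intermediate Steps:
Function('x')(o, U) = Mul(2, U, Pow(o, -1)) (Function('x')(o, U) = Mul(2, Mul(U, Pow(o, -1))) = Mul(2, U, Pow(o, -1)))
Add(Function('x')(-68, 25), 25154) = Add(Mul(2, 25, Pow(-68, -1)), 25154) = Add(Mul(2, 25, Rational(-1, 68)), 25154) = Add(Rational(-25, 34), 25154) = Rational(855211, 34)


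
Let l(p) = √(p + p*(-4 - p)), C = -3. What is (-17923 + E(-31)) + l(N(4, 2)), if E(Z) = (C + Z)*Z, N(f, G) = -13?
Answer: -16869 + I*√130 ≈ -16869.0 + 11.402*I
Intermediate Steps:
E(Z) = Z*(-3 + Z) (E(Z) = (-3 + Z)*Z = Z*(-3 + Z))
(-17923 + E(-31)) + l(N(4, 2)) = (-17923 - 31*(-3 - 31)) + √(-1*(-13)*(3 - 13)) = (-17923 - 31*(-34)) + √(-1*(-13)*(-10)) = (-17923 + 1054) + √(-130) = -16869 + I*√130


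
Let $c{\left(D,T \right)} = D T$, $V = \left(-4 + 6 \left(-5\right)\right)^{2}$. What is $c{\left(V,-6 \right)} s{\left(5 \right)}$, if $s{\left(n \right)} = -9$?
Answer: $62424$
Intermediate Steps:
$V = 1156$ ($V = \left(-4 - 30\right)^{2} = \left(-34\right)^{2} = 1156$)
$c{\left(V,-6 \right)} s{\left(5 \right)} = 1156 \left(-6\right) \left(-9\right) = \left(-6936\right) \left(-9\right) = 62424$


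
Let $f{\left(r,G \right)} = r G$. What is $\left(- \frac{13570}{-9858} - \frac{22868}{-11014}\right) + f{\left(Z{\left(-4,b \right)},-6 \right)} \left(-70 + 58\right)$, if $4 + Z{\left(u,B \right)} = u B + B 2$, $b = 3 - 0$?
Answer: $- \frac{19449958979}{27144003} \approx -716.55$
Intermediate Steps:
$b = 3$ ($b = 3 + 0 = 3$)
$Z{\left(u,B \right)} = -4 + 2 B + B u$ ($Z{\left(u,B \right)} = -4 + \left(u B + B 2\right) = -4 + \left(B u + 2 B\right) = -4 + \left(2 B + B u\right) = -4 + 2 B + B u$)
$f{\left(r,G \right)} = G r$
$\left(- \frac{13570}{-9858} - \frac{22868}{-11014}\right) + f{\left(Z{\left(-4,b \right)},-6 \right)} \left(-70 + 58\right) = \left(- \frac{13570}{-9858} - \frac{22868}{-11014}\right) + - 6 \left(-4 + 2 \cdot 3 + 3 \left(-4\right)\right) \left(-70 + 58\right) = \left(\left(-13570\right) \left(- \frac{1}{9858}\right) - - \frac{11434}{5507}\right) + - 6 \left(-4 + 6 - 12\right) \left(-12\right) = \left(\frac{6785}{4929} + \frac{11434}{5507}\right) + \left(-6\right) \left(-10\right) \left(-12\right) = \frac{93723181}{27144003} + 60 \left(-12\right) = \frac{93723181}{27144003} - 720 = - \frac{19449958979}{27144003}$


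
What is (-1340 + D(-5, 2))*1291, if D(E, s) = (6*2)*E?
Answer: -1807400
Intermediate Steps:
D(E, s) = 12*E
(-1340 + D(-5, 2))*1291 = (-1340 + 12*(-5))*1291 = (-1340 - 60)*1291 = -1400*1291 = -1807400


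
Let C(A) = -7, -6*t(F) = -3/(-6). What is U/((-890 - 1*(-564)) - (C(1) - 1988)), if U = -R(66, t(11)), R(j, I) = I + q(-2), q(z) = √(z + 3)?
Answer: -11/20028 ≈ -0.00054923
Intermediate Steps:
q(z) = √(3 + z)
t(F) = -1/12 (t(F) = -(-1)/(2*(-6)) = -(-1)*(-1)/(2*6) = -⅙*½ = -1/12)
R(j, I) = 1 + I (R(j, I) = I + √(3 - 2) = I + √1 = I + 1 = 1 + I)
U = -11/12 (U = -(1 - 1/12) = -1*11/12 = -11/12 ≈ -0.91667)
U/((-890 - 1*(-564)) - (C(1) - 1988)) = -11/(12*((-890 - 1*(-564)) - (-7 - 1988))) = -11/(12*((-890 + 564) - 1*(-1995))) = -11/(12*(-326 + 1995)) = -11/12/1669 = -11/12*1/1669 = -11/20028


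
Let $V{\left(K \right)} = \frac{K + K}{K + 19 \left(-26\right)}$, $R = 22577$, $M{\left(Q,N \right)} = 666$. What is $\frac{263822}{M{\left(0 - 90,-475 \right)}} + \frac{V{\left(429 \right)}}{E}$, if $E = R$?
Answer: $\frac{14890751257}{37590705} \approx 396.13$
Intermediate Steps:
$V{\left(K \right)} = \frac{2 K}{-494 + K}$ ($V{\left(K \right)} = \frac{2 K}{K - 494} = \frac{2 K}{-494 + K}$)
$E = 22577$
$\frac{263822}{M{\left(0 - 90,-475 \right)}} + \frac{V{\left(429 \right)}}{E} = \frac{263822}{666} + \frac{2 \cdot 429 \frac{1}{-494 + 429}}{22577} = 263822 \cdot \frac{1}{666} + 2 \cdot 429 \frac{1}{-65} \cdot \frac{1}{22577} = \frac{131911}{333} + 2 \cdot 429 \left(- \frac{1}{65}\right) \frac{1}{22577} = \frac{131911}{333} - \frac{66}{112885} = \frac{14890751257}{37590705}$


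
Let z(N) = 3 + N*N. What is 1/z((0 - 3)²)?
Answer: 1/84 ≈ 0.011905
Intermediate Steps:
z(N) = 3 + N²
1/z((0 - 3)²) = 1/(3 + ((0 - 3)²)²) = 1/(3 + ((-3)²)²) = 1/(3 + 9²) = 1/(3 + 81) = 1/84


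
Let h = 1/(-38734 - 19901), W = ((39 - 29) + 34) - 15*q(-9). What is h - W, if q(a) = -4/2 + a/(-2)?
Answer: -762257/117270 ≈ -6.5000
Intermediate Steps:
q(a) = -2 - a/2 (q(a) = -4*½ + a*(-½) = -2 - a/2)
W = 13/2 (W = ((39 - 29) + 34) - 15*(-2 - ½*(-9)) = (10 + 34) - 15*(-2 + 9/2) = 44 - 15*5/2 = 44 - 75/2 = 13/2 ≈ 6.5000)
h = -1/58635 (h = 1/(-58635) = -1/58635 ≈ -1.7055e-5)
h - W = -1/58635 - 1*13/2 = -1/58635 - 13/2 = -762257/117270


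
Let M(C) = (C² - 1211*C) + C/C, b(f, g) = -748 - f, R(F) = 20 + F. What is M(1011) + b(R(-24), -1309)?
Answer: -202943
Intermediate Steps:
M(C) = 1 + C² - 1211*C (M(C) = (C² - 1211*C) + 1 = 1 + C² - 1211*C)
M(1011) + b(R(-24), -1309) = (1 + 1011² - 1211*1011) + (-748 - (20 - 24)) = (1 + 1022121 - 1224321) + (-748 - 1*(-4)) = -202199 + (-748 + 4) = -202199 - 744 = -202943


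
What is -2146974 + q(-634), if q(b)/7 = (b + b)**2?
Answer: 9107794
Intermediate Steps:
q(b) = 28*b**2 (q(b) = 7*(b + b)**2 = 7*(2*b)**2 = 7*(4*b**2) = 28*b**2)
-2146974 + q(-634) = -2146974 + 28*(-634)**2 = -2146974 + 28*401956 = -2146974 + 11254768 = 9107794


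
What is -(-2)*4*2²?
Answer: 32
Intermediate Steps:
-(-2)*4*2² = -2*(-4)*4 = 8*4 = 32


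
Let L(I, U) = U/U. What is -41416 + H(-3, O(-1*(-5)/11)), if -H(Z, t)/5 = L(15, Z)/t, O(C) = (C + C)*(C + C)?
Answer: -828441/20 ≈ -41422.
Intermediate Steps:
L(I, U) = 1
O(C) = 4*C² (O(C) = (2*C)*(2*C) = 4*C²)
H(Z, t) = -5/t
-41416 + H(-3, O(-1*(-5)/11)) = -41416 - 5/(4*(-1*(-5)/11)²) = -41416 - 5/(4*(5*(1/11))²) = -41416 - 5/(4*(5/11)²) = -41416 - 5/(4*(25/121)) = -41416 - 5/100/121 = -41416 - 5*121/100 = -41416 - 121/20 = -828441/20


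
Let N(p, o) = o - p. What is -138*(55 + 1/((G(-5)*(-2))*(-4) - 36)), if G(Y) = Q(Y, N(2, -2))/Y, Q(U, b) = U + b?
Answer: -136505/18 ≈ -7583.6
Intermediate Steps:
G(Y) = (-4 + Y)/Y (G(Y) = (Y + (-2 - 1*2))/Y = (Y + (-2 - 2))/Y = (Y - 4)/Y = (-4 + Y)/Y)
-138*(55 + 1/((G(-5)*(-2))*(-4) - 36)) = -138*(55 + 1/((((-4 - 5)/(-5))*(-2))*(-4) - 36)) = -138*(55 + 1/((-⅕*(-9)*(-2))*(-4) - 36)) = -138*(55 + 1/(((9/5)*(-2))*(-4) - 36)) = -138*(55 + 1/(-18/5*(-4) - 36)) = -138*(55 + 1/(72/5 - 36)) = -138*(55 + 1/(-108/5)) = -138*(55 - 5/108) = -138*5935/108 = -136505/18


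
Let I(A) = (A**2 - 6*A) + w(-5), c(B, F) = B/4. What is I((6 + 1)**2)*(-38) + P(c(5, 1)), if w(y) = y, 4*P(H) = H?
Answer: -1278011/16 ≈ -79876.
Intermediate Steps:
c(B, F) = B/4 (c(B, F) = B*(1/4) = B/4)
P(H) = H/4
I(A) = -5 + A**2 - 6*A (I(A) = (A**2 - 6*A) - 5 = -5 + A**2 - 6*A)
I((6 + 1)**2)*(-38) + P(c(5, 1)) = (-5 + ((6 + 1)**2)**2 - 6*(6 + 1)**2)*(-38) + ((1/4)*5)/4 = (-5 + (7**2)**2 - 6*7**2)*(-38) + (1/4)*(5/4) = (-5 + 49**2 - 6*49)*(-38) + 5/16 = (-5 + 2401 - 294)*(-38) + 5/16 = 2102*(-38) + 5/16 = -79876 + 5/16 = -1278011/16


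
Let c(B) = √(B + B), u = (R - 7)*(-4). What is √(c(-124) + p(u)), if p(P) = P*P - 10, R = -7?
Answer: √(3126 + 2*I*√62) ≈ 55.911 + 0.1408*I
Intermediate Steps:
u = 56 (u = (-7 - 7)*(-4) = -14*(-4) = 56)
p(P) = -10 + P² (p(P) = P² - 10 = -10 + P²)
c(B) = √2*√B (c(B) = √(2*B) = √2*√B)
√(c(-124) + p(u)) = √(√2*√(-124) + (-10 + 56²)) = √(√2*(2*I*√31) + (-10 + 3136)) = √(2*I*√62 + 3126) = √(3126 + 2*I*√62)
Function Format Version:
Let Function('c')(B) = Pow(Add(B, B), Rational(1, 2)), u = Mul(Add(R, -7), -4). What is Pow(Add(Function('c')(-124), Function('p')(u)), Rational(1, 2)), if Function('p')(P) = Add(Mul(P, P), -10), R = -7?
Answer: Pow(Add(3126, Mul(2, I, Pow(62, Rational(1, 2)))), Rational(1, 2)) ≈ Add(55.911, Mul(0.1408, I))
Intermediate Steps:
u = 56 (u = Mul(Add(-7, -7), -4) = Mul(-14, -4) = 56)
Function('p')(P) = Add(-10, Pow(P, 2)) (Function('p')(P) = Add(Pow(P, 2), -10) = Add(-10, Pow(P, 2)))
Function('c')(B) = Mul(Pow(2, Rational(1, 2)), Pow(B, Rational(1, 2))) (Function('c')(B) = Pow(Mul(2, B), Rational(1, 2)) = Mul(Pow(2, Rational(1, 2)), Pow(B, Rational(1, 2))))
Pow(Add(Function('c')(-124), Function('p')(u)), Rational(1, 2)) = Pow(Add(Mul(Pow(2, Rational(1, 2)), Pow(-124, Rational(1, 2))), Add(-10, Pow(56, 2))), Rational(1, 2)) = Pow(Add(Mul(Pow(2, Rational(1, 2)), Mul(2, I, Pow(31, Rational(1, 2)))), Add(-10, 3136)), Rational(1, 2)) = Pow(Add(Mul(2, I, Pow(62, Rational(1, 2))), 3126), Rational(1, 2)) = Pow(Add(3126, Mul(2, I, Pow(62, Rational(1, 2)))), Rational(1, 2))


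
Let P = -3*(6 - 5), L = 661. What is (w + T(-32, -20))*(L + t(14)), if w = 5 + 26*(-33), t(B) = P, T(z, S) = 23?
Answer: -546140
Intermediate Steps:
P = -3 (P = -3*1 = -3)
t(B) = -3
w = -853 (w = 5 - 858 = -853)
(w + T(-32, -20))*(L + t(14)) = (-853 + 23)*(661 - 3) = -830*658 = -546140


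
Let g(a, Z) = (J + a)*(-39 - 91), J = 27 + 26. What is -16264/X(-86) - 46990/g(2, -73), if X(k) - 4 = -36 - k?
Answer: -5687507/19305 ≈ -294.61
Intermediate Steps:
J = 53
X(k) = -32 - k (X(k) = 4 + (-36 - k) = -32 - k)
g(a, Z) = -6890 - 130*a (g(a, Z) = (53 + a)*(-39 - 91) = (53 + a)*(-130) = -6890 - 130*a)
-16264/X(-86) - 46990/g(2, -73) = -16264/(-32 - 1*(-86)) - 46990/(-6890 - 130*2) = -16264/(-32 + 86) - 46990/(-6890 - 260) = -16264/54 - 46990/(-7150) = -16264*1/54 - 46990*(-1/7150) = -8132/27 + 4699/715 = -5687507/19305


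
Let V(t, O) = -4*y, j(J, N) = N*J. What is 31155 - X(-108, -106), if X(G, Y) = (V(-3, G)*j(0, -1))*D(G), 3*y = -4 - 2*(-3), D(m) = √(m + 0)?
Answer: 31155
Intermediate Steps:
D(m) = √m
j(J, N) = J*N
y = ⅔ (y = (-4 - 2*(-3))/3 = (-4 + 6)/3 = (⅓)*2 = ⅔ ≈ 0.66667)
V(t, O) = -8/3 (V(t, O) = -4*⅔ = -8/3)
X(G, Y) = 0 (X(G, Y) = (-0*(-1))*√G = (-8/3*0)*√G = 0*√G = 0)
31155 - X(-108, -106) = 31155 - 1*0 = 31155 + 0 = 31155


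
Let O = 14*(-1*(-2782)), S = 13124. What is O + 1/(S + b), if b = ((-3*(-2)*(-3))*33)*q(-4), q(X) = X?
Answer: 603694001/15500 ≈ 38948.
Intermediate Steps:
b = 2376 (b = ((-3*(-2)*(-3))*33)*(-4) = ((6*(-3))*33)*(-4) = -18*33*(-4) = -594*(-4) = 2376)
O = 38948 (O = 14*2782 = 38948)
O + 1/(S + b) = 38948 + 1/(13124 + 2376) = 38948 + 1/15500 = 603694001/15500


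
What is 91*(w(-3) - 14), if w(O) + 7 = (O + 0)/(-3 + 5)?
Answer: -4095/2 ≈ -2047.5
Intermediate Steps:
w(O) = -7 + O/2 (w(O) = -7 + (O + 0)/(-3 + 5) = -7 + O/2)
91*(w(-3) - 14) = 91*((-7 + (½)*(-3)) - 14) = 91*((-7 - 3/2) - 14) = 91*(-17/2 - 14) = 91*(-45/2) = -4095/2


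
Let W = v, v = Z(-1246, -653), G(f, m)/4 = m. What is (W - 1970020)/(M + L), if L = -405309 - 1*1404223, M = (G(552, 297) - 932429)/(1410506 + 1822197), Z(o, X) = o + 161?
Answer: 6371997046815/5849680456237 ≈ 1.0893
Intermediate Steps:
G(f, m) = 4*m
Z(o, X) = 161 + o
v = -1085 (v = 161 - 1246 = -1085)
W = -1085
M = -931241/3232703 (M = (4*297 - 932429)/(1410506 + 1822197) = (1188 - 932429)/3232703 = -931241*1/3232703 = -931241/3232703 ≈ -0.28807)
L = -1809532 (L = -405309 - 1404223 = -1809532)
(W - 1970020)/(M + L) = (-1085 - 1970020)/(-931241/3232703 - 1809532) = -1971105/(-5849680456237/3232703) = -1971105*(-3232703/5849680456237) = 6371997046815/5849680456237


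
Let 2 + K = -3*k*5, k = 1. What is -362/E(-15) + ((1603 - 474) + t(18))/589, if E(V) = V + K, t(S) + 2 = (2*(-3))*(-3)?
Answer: 124929/9424 ≈ 13.256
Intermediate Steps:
t(S) = 16 (t(S) = -2 + (2*(-3))*(-3) = -2 - 6*(-3) = -2 + 18 = 16)
K = -17 (K = -2 - 3*1*5 = -2 - 3*5 = -2 - 15 = -17)
E(V) = -17 + V (E(V) = V - 17 = -17 + V)
-362/E(-15) + ((1603 - 474) + t(18))/589 = -362/(-17 - 15) + ((1603 - 474) + 16)/589 = -362/(-32) + (1129 + 16)*(1/589) = -362*(-1/32) + 1145*(1/589) = 181/16 + 1145/589 = 124929/9424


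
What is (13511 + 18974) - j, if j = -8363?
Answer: 40848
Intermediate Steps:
(13511 + 18974) - j = (13511 + 18974) - 1*(-8363) = 32485 + 8363 = 40848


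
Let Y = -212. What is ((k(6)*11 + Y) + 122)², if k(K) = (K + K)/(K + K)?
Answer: 6241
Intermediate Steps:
k(K) = 1 (k(K) = (2*K)/((2*K)) = (2*K)*(1/(2*K)) = 1)
((k(6)*11 + Y) + 122)² = ((1*11 - 212) + 122)² = ((11 - 212) + 122)² = (-201 + 122)² = (-79)² = 6241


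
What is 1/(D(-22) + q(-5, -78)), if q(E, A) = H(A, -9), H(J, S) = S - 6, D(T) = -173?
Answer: -1/188 ≈ -0.0053191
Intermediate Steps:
H(J, S) = -6 + S
q(E, A) = -15 (q(E, A) = -6 - 9 = -15)
1/(D(-22) + q(-5, -78)) = 1/(-173 - 15) = 1/(-188) = -1/188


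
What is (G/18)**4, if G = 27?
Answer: 81/16 ≈ 5.0625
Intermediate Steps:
(G/18)**4 = (27/18)**4 = (27*(1/18))**4 = (3/2)**4 = 81/16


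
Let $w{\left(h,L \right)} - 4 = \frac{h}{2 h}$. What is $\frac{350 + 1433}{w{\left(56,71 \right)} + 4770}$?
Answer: $\frac{3566}{9549} \approx 0.37344$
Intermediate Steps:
$w{\left(h,L \right)} = \frac{9}{2}$ ($w{\left(h,L \right)} = 4 + \frac{h}{2 h} = 4 + h \frac{1}{2 h} = 4 + \frac{1}{2} = \frac{9}{2}$)
$\frac{350 + 1433}{w{\left(56,71 \right)} + 4770} = \frac{350 + 1433}{\frac{9}{2} + 4770} = \frac{1783}{\frac{9549}{2}} = 1783 \cdot \frac{2}{9549} = \frac{3566}{9549}$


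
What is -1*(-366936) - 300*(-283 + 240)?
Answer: 379836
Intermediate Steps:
-1*(-366936) - 300*(-283 + 240) = 366936 - 300*(-43) = 366936 - 1*(-12900) = 366936 + 12900 = 379836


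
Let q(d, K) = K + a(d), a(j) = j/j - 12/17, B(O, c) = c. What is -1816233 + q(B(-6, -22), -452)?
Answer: -30883640/17 ≈ -1.8167e+6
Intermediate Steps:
a(j) = 5/17 (a(j) = 1 - 12*1/17 = 1 - 12/17 = 5/17)
q(d, K) = 5/17 + K (q(d, K) = K + 5/17 = 5/17 + K)
-1816233 + q(B(-6, -22), -452) = -1816233 + (5/17 - 452) = -1816233 - 7679/17 = -30883640/17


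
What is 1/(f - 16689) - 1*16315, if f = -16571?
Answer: -542636901/33260 ≈ -16315.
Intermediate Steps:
1/(f - 16689) - 1*16315 = 1/(-16571 - 16689) - 1*16315 = 1/(-33260) - 16315 = -1/33260 - 16315 = -542636901/33260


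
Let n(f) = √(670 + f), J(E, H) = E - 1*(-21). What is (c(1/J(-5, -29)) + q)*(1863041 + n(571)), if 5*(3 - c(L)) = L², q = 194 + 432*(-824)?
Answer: -848404430165121/1280 - 455386881*√1241/1280 ≈ -6.6283e+11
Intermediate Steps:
J(E, H) = 21 + E (J(E, H) = E + 21 = 21 + E)
q = -355774 (q = 194 - 355968 = -355774)
c(L) = 3 - L²/5
(c(1/J(-5, -29)) + q)*(1863041 + n(571)) = ((3 - 1/(5*(21 - 5)²)) - 355774)*(1863041 + √(670 + 571)) = ((3 - (1/16)²/5) - 355774)*(1863041 + √1241) = ((3 - ⅕*1/256) - 355774)*(1863041 + √1241) = ((3 - 1/1280) - 355774)*(1863041 + √1241) = (3839/1280 - 355774)*(1863041 + √1241) = -455386881*(1863041 + √1241)/1280 = -848404430165121/1280 - 455386881*√1241/1280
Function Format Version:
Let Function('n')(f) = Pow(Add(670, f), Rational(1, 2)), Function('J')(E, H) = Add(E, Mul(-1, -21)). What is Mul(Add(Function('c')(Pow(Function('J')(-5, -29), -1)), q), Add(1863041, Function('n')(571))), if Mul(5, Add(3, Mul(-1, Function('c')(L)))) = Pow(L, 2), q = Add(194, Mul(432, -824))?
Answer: Add(Rational(-848404430165121, 1280), Mul(Rational(-455386881, 1280), Pow(1241, Rational(1, 2)))) ≈ -6.6283e+11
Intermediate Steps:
Function('J')(E, H) = Add(21, E) (Function('J')(E, H) = Add(E, 21) = Add(21, E))
q = -355774 (q = Add(194, -355968) = -355774)
Function('c')(L) = Add(3, Mul(Rational(-1, 5), Pow(L, 2)))
Mul(Add(Function('c')(Pow(Function('J')(-5, -29), -1)), q), Add(1863041, Function('n')(571))) = Mul(Add(Add(3, Mul(Rational(-1, 5), Pow(Pow(Add(21, -5), -1), 2))), -355774), Add(1863041, Pow(Add(670, 571), Rational(1, 2)))) = Mul(Add(Add(3, Mul(Rational(-1, 5), Pow(Pow(16, -1), 2))), -355774), Add(1863041, Pow(1241, Rational(1, 2)))) = Mul(Add(Add(3, Mul(Rational(-1, 5), Pow(Rational(1, 16), 2))), -355774), Add(1863041, Pow(1241, Rational(1, 2)))) = Mul(Add(Add(3, Mul(Rational(-1, 5), Rational(1, 256))), -355774), Add(1863041, Pow(1241, Rational(1, 2)))) = Mul(Add(Add(3, Rational(-1, 1280)), -355774), Add(1863041, Pow(1241, Rational(1, 2)))) = Mul(Add(Rational(3839, 1280), -355774), Add(1863041, Pow(1241, Rational(1, 2)))) = Mul(Rational(-455386881, 1280), Add(1863041, Pow(1241, Rational(1, 2)))) = Add(Rational(-848404430165121, 1280), Mul(Rational(-455386881, 1280), Pow(1241, Rational(1, 2))))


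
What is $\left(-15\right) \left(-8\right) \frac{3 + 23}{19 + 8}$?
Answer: $\frac{1040}{9} \approx 115.56$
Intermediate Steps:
$\left(-15\right) \left(-8\right) \frac{3 + 23}{19 + 8} = 120 \cdot \frac{26}{27} = \frac{1040}{9}$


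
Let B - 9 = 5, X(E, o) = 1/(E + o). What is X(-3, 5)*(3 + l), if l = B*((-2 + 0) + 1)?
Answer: -11/2 ≈ -5.5000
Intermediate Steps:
B = 14 (B = 9 + 5 = 14)
l = -14 (l = 14*((-2 + 0) + 1) = 14*(-2 + 1) = 14*(-1) = -14)
X(-3, 5)*(3 + l) = (3 - 14)/(-3 + 5) = -11/2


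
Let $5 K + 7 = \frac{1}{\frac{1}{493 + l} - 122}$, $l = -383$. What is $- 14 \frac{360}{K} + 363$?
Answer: $\frac{372296409}{94043} \approx 3958.8$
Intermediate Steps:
$K = - \frac{94043}{67095}$ ($K = - \frac{7}{5} + \frac{1}{5 \left(\frac{1}{493 - 383} - 122\right)} = - \frac{7}{5} + \frac{1}{5 \left(\frac{1}{110} - 122\right)} = - \frac{7}{5} + \frac{1}{5 \left(- \frac{13419}{110}\right)} = - \frac{7}{5} + \frac{1}{5} \left(- \frac{110}{13419}\right) = - \frac{7}{5} - \frac{22}{13419} = - \frac{94043}{67095} \approx -1.4016$)
$- 14 \frac{360}{K} + 363 = - 14 \frac{360}{- \frac{94043}{67095}} + 363 = - 14 \cdot 360 \left(- \frac{67095}{94043}\right) + 363 = \left(-14\right) \left(- \frac{24154200}{94043}\right) + 363 = \frac{338158800}{94043} + 363 = \frac{372296409}{94043}$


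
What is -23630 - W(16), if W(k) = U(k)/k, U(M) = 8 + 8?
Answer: -23631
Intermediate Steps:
U(M) = 16
W(k) = 16/k
-23630 - W(16) = -23630 - 16/16 = -23630 - 1*1 = -23630 - 1 = -23631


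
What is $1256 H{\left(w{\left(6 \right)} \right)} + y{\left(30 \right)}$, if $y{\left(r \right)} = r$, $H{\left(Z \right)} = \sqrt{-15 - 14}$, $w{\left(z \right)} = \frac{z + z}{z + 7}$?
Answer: $30 + 1256 i \sqrt{29} \approx 30.0 + 6763.8 i$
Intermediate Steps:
$w{\left(z \right)} = \frac{2 z}{7 + z}$
$H{\left(Z \right)} = i \sqrt{29}$ ($H{\left(Z \right)} = \sqrt{-29} = i \sqrt{29}$)
$1256 H{\left(w{\left(6 \right)} \right)} + y{\left(30 \right)} = 1256 i \sqrt{29} + 30 = 30 + 1256 i \sqrt{29}$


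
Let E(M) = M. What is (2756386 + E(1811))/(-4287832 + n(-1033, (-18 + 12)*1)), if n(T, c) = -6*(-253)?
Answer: -2758197/4286314 ≈ -0.64349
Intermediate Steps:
n(T, c) = 1518
(2756386 + E(1811))/(-4287832 + n(-1033, (-18 + 12)*1)) = (2756386 + 1811)/(-4287832 + 1518) = 2758197/(-4286314) = 2758197*(-1/4286314) = -2758197/4286314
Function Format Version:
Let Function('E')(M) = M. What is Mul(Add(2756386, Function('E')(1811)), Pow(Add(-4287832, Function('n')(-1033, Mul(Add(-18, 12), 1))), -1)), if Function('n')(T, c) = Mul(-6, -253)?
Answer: Rational(-2758197, 4286314) ≈ -0.64349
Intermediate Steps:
Function('n')(T, c) = 1518
Mul(Add(2756386, Function('E')(1811)), Pow(Add(-4287832, Function('n')(-1033, Mul(Add(-18, 12), 1))), -1)) = Mul(Add(2756386, 1811), Pow(Add(-4287832, 1518), -1)) = Mul(2758197, Pow(-4286314, -1)) = Mul(2758197, Rational(-1, 4286314)) = Rational(-2758197, 4286314)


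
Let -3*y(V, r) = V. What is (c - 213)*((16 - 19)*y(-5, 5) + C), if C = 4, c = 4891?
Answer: -4678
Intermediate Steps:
y(V, r) = -V/3
(c - 213)*((16 - 19)*y(-5, 5) + C) = (4891 - 213)*((16 - 19)*(-⅓*(-5)) + 4) = 4678*(-3*5/3 + 4) = 4678*(-5 + 4) = 4678*(-1) = -4678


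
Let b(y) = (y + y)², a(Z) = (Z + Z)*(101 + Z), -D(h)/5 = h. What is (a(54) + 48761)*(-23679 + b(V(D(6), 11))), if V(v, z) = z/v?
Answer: -348966664654/225 ≈ -1.5510e+9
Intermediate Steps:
D(h) = -5*h
a(Z) = 2*Z*(101 + Z) (a(Z) = (2*Z)*(101 + Z) = 2*Z*(101 + Z))
b(y) = 4*y² (b(y) = (2*y)² = 4*y²)
(a(54) + 48761)*(-23679 + b(V(D(6), 11))) = (2*54*(101 + 54) + 48761)*(-23679 + 4*(11/((-5*6)))²) = (2*54*155 + 48761)*(-23679 + 4*(11/(-30))²) = (16740 + 48761)*(-23679 + 4*(11*(-1/30))²) = 65501*(-23679 + 4*(-11/30)²) = 65501*(-23679 + 4*(121/900)) = 65501*(-23679 + 121/225) = 65501*(-5327654/225) = -348966664654/225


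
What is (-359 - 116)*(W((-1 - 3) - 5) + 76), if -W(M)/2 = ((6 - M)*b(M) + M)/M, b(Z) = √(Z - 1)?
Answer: -35150 - 4750*I*√10/3 ≈ -35150.0 - 5006.9*I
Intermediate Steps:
b(Z) = √(-1 + Z)
W(M) = -2*(M + √(-1 + M)*(6 - M))/M (W(M) = -2*((6 - M)*√(-1 + M) + M)/M = -2*(√(-1 + M)*(6 - M) + M)/M = -2*(M + √(-1 + M)*(6 - M))/M)
(-359 - 116)*(W((-1 - 3) - 5) + 76) = (-359 - 116)*((-2 + 2*√(-1 + ((-1 - 3) - 5)) - 12*√(-1 + ((-1 - 3) - 5))/((-1 - 3) - 5)) + 76) = -475*((-2 + 2*√(-1 + (-4 - 5)) - 12*√(-1 + (-4 - 5))/(-4 - 5)) + 76) = -475*((-2 + 2*√(-1 - 9) - 12*√(-1 - 9)/(-9)) + 76) = -475*((-2 + 2*√(-10) - 12*(-⅑)*√(-10)) + 76) = -475*((-2 + 2*(I*√10) - 12*(-⅑)*I*√10) + 76) = -475*((-2 + 2*I*√10 + 4*I*√10/3) + 76) = -475*((-2 + 10*I*√10/3) + 76) = -475*(74 + 10*I*√10/3) = -35150 - 4750*I*√10/3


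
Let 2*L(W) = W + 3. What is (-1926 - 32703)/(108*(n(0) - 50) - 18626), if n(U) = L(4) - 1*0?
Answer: 34629/23648 ≈ 1.4644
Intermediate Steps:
L(W) = 3/2 + W/2 (L(W) = (W + 3)/2 = (3 + W)/2 = 3/2 + W/2)
n(U) = 7/2 (n(U) = (3/2 + (½)*4) - 1*0 = (3/2 + 2) + 0 = 7/2 + 0 = 7/2)
(-1926 - 32703)/(108*(n(0) - 50) - 18626) = (-1926 - 32703)/(108*(7/2 - 50) - 18626) = -34629/(108*(-93/2) - 18626) = -34629/(-5022 - 18626) = -34629/(-23648) = -34629*(-1/23648) = 34629/23648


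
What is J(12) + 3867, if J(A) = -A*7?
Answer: 3783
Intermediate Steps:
J(A) = -7*A
J(12) + 3867 = -7*12 + 3867 = -84 + 3867 = 3783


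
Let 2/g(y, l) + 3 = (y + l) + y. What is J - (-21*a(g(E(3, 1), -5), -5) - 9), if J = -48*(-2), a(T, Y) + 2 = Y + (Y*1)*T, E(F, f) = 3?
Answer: 63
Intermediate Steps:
g(y, l) = 2/(-3 + l + 2*y) (g(y, l) = 2/(-3 + ((y + l) + y)) = 2/(-3 + ((l + y) + y)) = 2/(-3 + (l + 2*y)) = 2/(-3 + l + 2*y))
a(T, Y) = -2 + Y + T*Y (a(T, Y) = -2 + (Y + (Y*1)*T) = -2 + (Y + Y*T) = -2 + (Y + T*Y) = -2 + Y + T*Y)
J = 96
J - (-21*a(g(E(3, 1), -5), -5) - 9) = 96 - (-21*(-2 - 5 + (2/(-3 - 5 + 2*3))*(-5)) - 9) = 96 - (-21*(-2 - 5 + (2/(-3 - 5 + 6))*(-5)) - 9) = 96 - (-21*(-2 - 5 + (2/(-2))*(-5)) - 9) = 96 - (-21*(-2 - 5 + (2*(-½))*(-5)) - 9) = 96 - (-21*(-2 - 5 - 1*(-5)) - 9) = 96 - (-21*(-2 - 5 + 5) - 9) = 96 - (-21*(-2) - 9) = 96 - (42 - 9) = 96 - 1*33 = 96 - 33 = 63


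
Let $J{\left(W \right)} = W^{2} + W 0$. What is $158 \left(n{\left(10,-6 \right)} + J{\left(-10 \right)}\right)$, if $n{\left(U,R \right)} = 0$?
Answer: $15800$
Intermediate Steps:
$J{\left(W \right)} = W^{2}$ ($J{\left(W \right)} = W^{2} + 0 = W^{2}$)
$158 \left(n{\left(10,-6 \right)} + J{\left(-10 \right)}\right) = 158 \left(0 + \left(-10\right)^{2}\right) = 158 \left(0 + 100\right) = 158 \cdot 100 = 15800$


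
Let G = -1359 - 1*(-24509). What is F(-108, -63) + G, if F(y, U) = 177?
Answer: 23327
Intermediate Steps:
G = 23150 (G = -1359 + 24509 = 23150)
F(-108, -63) + G = 177 + 23150 = 23327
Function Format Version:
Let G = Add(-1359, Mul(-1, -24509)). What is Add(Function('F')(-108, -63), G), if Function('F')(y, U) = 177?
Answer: 23327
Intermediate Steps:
G = 23150 (G = Add(-1359, 24509) = 23150)
Add(Function('F')(-108, -63), G) = Add(177, 23150) = 23327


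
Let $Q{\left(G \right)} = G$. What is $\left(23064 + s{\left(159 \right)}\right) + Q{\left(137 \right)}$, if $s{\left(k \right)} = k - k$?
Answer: $23201$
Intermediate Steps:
$s{\left(k \right)} = 0$
$\left(23064 + s{\left(159 \right)}\right) + Q{\left(137 \right)} = \left(23064 + 0\right) + 137 = 23064 + 137 = 23201$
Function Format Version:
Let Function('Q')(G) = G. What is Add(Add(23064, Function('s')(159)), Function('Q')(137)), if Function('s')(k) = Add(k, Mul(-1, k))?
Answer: 23201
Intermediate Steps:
Function('s')(k) = 0
Add(Add(23064, Function('s')(159)), Function('Q')(137)) = Add(Add(23064, 0), 137) = Add(23064, 137) = 23201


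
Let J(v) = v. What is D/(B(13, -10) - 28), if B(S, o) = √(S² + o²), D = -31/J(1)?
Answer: 868/515 + 31*√269/515 ≈ 2.6727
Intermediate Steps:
D = -31 (D = -31/1 = -31*1 = -31)
D/(B(13, -10) - 28) = -31/(√(13² + (-10)²) - 28) = -31/(√(169 + 100) - 28) = -31/(√269 - 28) = -31/(-28 + √269)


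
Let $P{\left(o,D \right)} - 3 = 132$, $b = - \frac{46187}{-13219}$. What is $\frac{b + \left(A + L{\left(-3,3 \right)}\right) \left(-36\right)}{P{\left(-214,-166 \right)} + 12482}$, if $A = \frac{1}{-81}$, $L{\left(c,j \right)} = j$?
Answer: $- \frac{12380309}{1501057107} \approx -0.0082477$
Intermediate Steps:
$b = \frac{46187}{13219}$ ($b = \left(-46187\right) \left(- \frac{1}{13219}\right) = \frac{46187}{13219} \approx 3.494$)
$P{\left(o,D \right)} = 135$ ($P{\left(o,D \right)} = 3 + 132 = 135$)
$A = - \frac{1}{81} \approx -0.012346$
$\frac{b + \left(A + L{\left(-3,3 \right)}\right) \left(-36\right)}{P{\left(-214,-166 \right)} + 12482} = \frac{\frac{46187}{13219} + \left(- \frac{1}{81} + 3\right) \left(-36\right)}{135 + 12482} = \frac{\frac{46187}{13219} + \frac{242}{81} \left(-36\right)}{12617} = \left(\frac{46187}{13219} - \frac{968}{9}\right) \frac{1}{12617} = \left(- \frac{12380309}{118971}\right) \frac{1}{12617} = - \frac{12380309}{1501057107}$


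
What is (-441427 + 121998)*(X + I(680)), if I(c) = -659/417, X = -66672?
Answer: 8881047113807/417 ≈ 2.1297e+10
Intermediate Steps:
I(c) = -659/417 (I(c) = -659*1/417 = -659/417)
(-441427 + 121998)*(X + I(680)) = (-441427 + 121998)*(-66672 - 659/417) = -319429*(-27802883/417) = 8881047113807/417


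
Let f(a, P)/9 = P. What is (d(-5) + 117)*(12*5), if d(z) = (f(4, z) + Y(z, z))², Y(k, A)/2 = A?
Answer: 188520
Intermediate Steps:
Y(k, A) = 2*A
f(a, P) = 9*P
d(z) = 121*z² (d(z) = (9*z + 2*z)² = (11*z)² = 121*z²)
(d(-5) + 117)*(12*5) = (121*(-5)² + 117)*(12*5) = (121*25 + 117)*60 = (3025 + 117)*60 = 3142*60 = 188520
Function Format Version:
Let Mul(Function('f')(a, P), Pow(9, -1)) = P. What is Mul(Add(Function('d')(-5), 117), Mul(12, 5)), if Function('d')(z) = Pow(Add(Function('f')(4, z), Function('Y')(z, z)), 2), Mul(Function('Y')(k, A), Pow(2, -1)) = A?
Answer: 188520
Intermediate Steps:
Function('Y')(k, A) = Mul(2, A)
Function('f')(a, P) = Mul(9, P)
Function('d')(z) = Mul(121, Pow(z, 2)) (Function('d')(z) = Pow(Add(Mul(9, z), Mul(2, z)), 2) = Pow(Mul(11, z), 2) = Mul(121, Pow(z, 2)))
Mul(Add(Function('d')(-5), 117), Mul(12, 5)) = Mul(Add(Mul(121, Pow(-5, 2)), 117), Mul(12, 5)) = Mul(Add(Mul(121, 25), 117), 60) = Mul(Add(3025, 117), 60) = Mul(3142, 60) = 188520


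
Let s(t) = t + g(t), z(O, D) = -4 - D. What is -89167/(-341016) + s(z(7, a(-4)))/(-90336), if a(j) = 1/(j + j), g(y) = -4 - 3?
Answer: 206633299/789897984 ≈ 0.26159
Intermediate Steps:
g(y) = -7
a(j) = 1/(2*j)
s(t) = -7 + t (s(t) = t - 7 = -7 + t)
-89167/(-341016) + s(z(7, a(-4)))/(-90336) = -89167/(-341016) + (-7 + (-4 - 1/(2*(-4))))/(-90336) = -89167*(-1/341016) + (-7 + (-4 - (-1)/(2*4)))*(-1/90336) = 6859/26232 + (-7 + (-4 - 1*(-⅛)))*(-1/90336) = 6859/26232 + (-7 + (-4 + ⅛))*(-1/90336) = 6859/26232 + (-7 - 31/8)*(-1/90336) = 6859/26232 - 87/8*(-1/90336) = 6859/26232 + 29/240896 = 206633299/789897984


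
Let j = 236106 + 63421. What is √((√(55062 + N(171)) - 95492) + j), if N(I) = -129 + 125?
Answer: √(204035 + √55058) ≈ 451.96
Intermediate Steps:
N(I) = -4
j = 299527
√((√(55062 + N(171)) - 95492) + j) = √((√(55062 - 4) - 95492) + 299527) = √((√55058 - 95492) + 299527) = √((-95492 + √55058) + 299527) = √(204035 + √55058)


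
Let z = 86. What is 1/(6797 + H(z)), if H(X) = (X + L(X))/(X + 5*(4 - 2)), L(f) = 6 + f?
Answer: 48/326345 ≈ 0.00014708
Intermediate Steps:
H(X) = (6 + 2*X)/(10 + X) (H(X) = (X + (6 + X))/(X + 5*(4 - 2)) = (6 + 2*X)/(X + 5*2) = (6 + 2*X)/(X + 10) = (6 + 2*X)/(10 + X))
1/(6797 + H(z)) = 1/(6797 + 2*(3 + 86)/(10 + 86)) = 1/(6797 + 2*89/96) = 1/(6797 + 2*(1/96)*89) = 1/(6797 + 89/48) = 1/(326345/48) = 48/326345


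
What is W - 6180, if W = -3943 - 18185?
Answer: -28308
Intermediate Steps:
W = -22128
W - 6180 = -22128 - 6180 = -28308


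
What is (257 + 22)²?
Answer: 77841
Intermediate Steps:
(257 + 22)² = 279² = 77841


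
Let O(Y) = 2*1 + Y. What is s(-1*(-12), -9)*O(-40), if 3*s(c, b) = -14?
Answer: 532/3 ≈ 177.33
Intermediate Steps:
O(Y) = 2 + Y
s(c, b) = -14/3 (s(c, b) = (1/3)*(-14) = -14/3)
s(-1*(-12), -9)*O(-40) = -14*(2 - 40)/3 = -14/3*(-38) = 532/3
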